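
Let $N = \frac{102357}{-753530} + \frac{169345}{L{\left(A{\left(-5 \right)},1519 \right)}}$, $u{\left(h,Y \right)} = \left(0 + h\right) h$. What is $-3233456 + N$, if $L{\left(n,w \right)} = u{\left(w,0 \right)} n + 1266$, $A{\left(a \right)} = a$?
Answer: $- \frac{28106412444946230793}{8692374702670} \approx -3.2335 \cdot 10^{6}$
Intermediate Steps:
$u{\left(h,Y \right)} = h^{2}$ ($u{\left(h,Y \right)} = h h = h^{2}$)
$L{\left(n,w \right)} = 1266 + n w^{2}$ ($L{\left(n,w \right)} = w^{2} n + 1266 = n w^{2} + 1266 = 1266 + n w^{2}$)
$N = - \frac{1308349703273}{8692374702670}$ ($N = \frac{102357}{-753530} + \frac{169345}{1266 - 5 \cdot 1519^{2}} = 102357 \left(- \frac{1}{753530}\right) + \frac{169345}{1266 - 11536805} = - \frac{102357}{753530} + \frac{169345}{1266 - 11536805} = - \frac{102357}{753530} + \frac{169345}{-11535539} = - \frac{102357}{753530} + 169345 \left(- \frac{1}{11535539}\right) = - \frac{102357}{753530} - \frac{169345}{11535539} = - \frac{1308349703273}{8692374702670} \approx -0.15052$)
$-3233456 + N = -3233456 - \frac{1308349703273}{8692374702670} = - \frac{28106412444946230793}{8692374702670}$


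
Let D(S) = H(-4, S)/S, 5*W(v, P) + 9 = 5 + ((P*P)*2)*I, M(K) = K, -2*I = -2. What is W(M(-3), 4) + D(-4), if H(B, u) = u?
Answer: 33/5 ≈ 6.6000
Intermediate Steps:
I = 1 (I = -½*(-2) = 1)
W(v, P) = -⅘ + 2*P²/5 (W(v, P) = -9/5 + (5 + ((P*P)*2)*1)/5 = -9/5 + (5 + (P²*2)*1)/5 = -9/5 + (5 + (2*P²)*1)/5 = -9/5 + (5 + 2*P²)/5 = -9/5 + (1 + 2*P²/5) = -⅘ + 2*P²/5)
D(S) = 1 (D(S) = S/S = 1)
W(M(-3), 4) + D(-4) = (-⅘ + (⅖)*4²) + 1 = (-⅘ + (⅖)*16) + 1 = (-⅘ + 32/5) + 1 = 28/5 + 1 = 33/5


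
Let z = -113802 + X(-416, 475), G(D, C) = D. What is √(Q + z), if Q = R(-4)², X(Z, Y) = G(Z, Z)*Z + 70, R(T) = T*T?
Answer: 6*√1655 ≈ 244.09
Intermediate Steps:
R(T) = T²
X(Z, Y) = 70 + Z² (X(Z, Y) = Z*Z + 70 = Z² + 70 = 70 + Z²)
z = 59324 (z = -113802 + (70 + (-416)²) = -113802 + (70 + 173056) = -113802 + 173126 = 59324)
Q = 256 (Q = ((-4)²)² = 16² = 256)
√(Q + z) = √(256 + 59324) = √59580 = 6*√1655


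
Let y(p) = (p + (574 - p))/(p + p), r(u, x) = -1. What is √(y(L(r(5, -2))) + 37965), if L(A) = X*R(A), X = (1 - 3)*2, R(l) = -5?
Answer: √3797935/10 ≈ 194.88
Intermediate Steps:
X = -4 (X = -2*2 = -4)
L(A) = 20 (L(A) = -4*(-5) = 20)
y(p) = 287/p (y(p) = 574/((2*p)) = 574*(1/(2*p)) = 287/p)
√(y(L(r(5, -2))) + 37965) = √(287/20 + 37965) = √(759587/20) = √3797935/10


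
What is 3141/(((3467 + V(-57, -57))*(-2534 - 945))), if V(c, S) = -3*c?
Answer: -3141/12656602 ≈ -0.00024817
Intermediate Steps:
3141/(((3467 + V(-57, -57))*(-2534 - 945))) = 3141/(((3467 - 3*(-57))*(-2534 - 945))) = 3141/(((3467 + 171)*(-3479))) = 3141/((3638*(-3479))) = 3141/(-12656602) = 3141*(-1/12656602) = -3141/12656602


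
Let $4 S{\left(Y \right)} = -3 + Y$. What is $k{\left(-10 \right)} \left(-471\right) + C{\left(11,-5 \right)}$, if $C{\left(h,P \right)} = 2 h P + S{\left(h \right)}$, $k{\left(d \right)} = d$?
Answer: $4602$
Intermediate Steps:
$S{\left(Y \right)} = - \frac{3}{4} + \frac{Y}{4}$ ($S{\left(Y \right)} = \frac{-3 + Y}{4} = - \frac{3}{4} + \frac{Y}{4}$)
$C{\left(h,P \right)} = - \frac{3}{4} + \frac{h}{4} + 2 P h$ ($C{\left(h,P \right)} = 2 h P + \left(- \frac{3}{4} + \frac{h}{4}\right) = 2 P h + \left(- \frac{3}{4} + \frac{h}{4}\right) = - \frac{3}{4} + \frac{h}{4} + 2 P h$)
$k{\left(-10 \right)} \left(-471\right) + C{\left(11,-5 \right)} = \left(-10\right) \left(-471\right) + \left(- \frac{3}{4} + \frac{1}{4} \cdot 11 + 2 \left(-5\right) 11\right) = 4710 - 108 = 4602$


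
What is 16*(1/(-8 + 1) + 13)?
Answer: 1440/7 ≈ 205.71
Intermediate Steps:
16*(1/(-8 + 1) + 13) = 16*(1/(-7) + 13) = 16*(-1/7 + 13) = 16*(90/7) = 1440/7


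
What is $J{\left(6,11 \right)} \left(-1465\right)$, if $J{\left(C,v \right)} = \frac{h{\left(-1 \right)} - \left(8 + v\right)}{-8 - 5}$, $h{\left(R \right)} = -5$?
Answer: $- \frac{35160}{13} \approx -2704.6$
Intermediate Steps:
$J{\left(C,v \right)} = 1 + \frac{v}{13}$ ($J{\left(C,v \right)} = \frac{-5 - \left(8 + v\right)}{-8 - 5} = \frac{-13 - v}{-13} = \left(-13 - v\right) \left(- \frac{1}{13}\right) = 1 + \frac{v}{13}$)
$J{\left(6,11 \right)} \left(-1465\right) = \left(1 + \frac{1}{13} \cdot 11\right) \left(-1465\right) = \left(1 + \frac{11}{13}\right) \left(-1465\right) = \frac{24}{13} \left(-1465\right) = - \frac{35160}{13}$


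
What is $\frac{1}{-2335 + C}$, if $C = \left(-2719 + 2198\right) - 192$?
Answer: $- \frac{1}{3048} \approx -0.00032808$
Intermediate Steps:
$C = -713$ ($C = -521 - 192 = -713$)
$\frac{1}{-2335 + C} = \frac{1}{-2335 - 713} = \frac{1}{-3048} = - \frac{1}{3048}$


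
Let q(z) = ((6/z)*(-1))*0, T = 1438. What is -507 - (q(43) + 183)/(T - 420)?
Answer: -516309/1018 ≈ -507.18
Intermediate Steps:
q(z) = 0 (q(z) = -6/z*0 = 0)
-507 - (q(43) + 183)/(T - 420) = -507 - (0 + 183)/(1438 - 420) = -507 - 183/1018 = -516309/1018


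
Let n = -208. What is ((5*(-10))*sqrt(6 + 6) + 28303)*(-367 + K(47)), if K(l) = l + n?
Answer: -14943984 + 52800*sqrt(3) ≈ -1.4853e+7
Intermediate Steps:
K(l) = -208 + l (K(l) = l - 208 = -208 + l)
((5*(-10))*sqrt(6 + 6) + 28303)*(-367 + K(47)) = ((5*(-10))*sqrt(6 + 6) + 28303)*(-367 + (-208 + 47)) = (-100*sqrt(3) + 28303)*(-367 - 161) = (-100*sqrt(3) + 28303)*(-528) = (28303 - 100*sqrt(3))*(-528) = -14943984 + 52800*sqrt(3)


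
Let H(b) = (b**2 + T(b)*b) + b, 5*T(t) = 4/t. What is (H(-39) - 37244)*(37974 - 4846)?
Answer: -5923485168/5 ≈ -1.1847e+9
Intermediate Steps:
T(t) = 4/(5*t) (T(t) = (4/t)/5 = 4/(5*t))
H(b) = 4/5 + b + b**2 (H(b) = (b**2 + (4/(5*b))*b) + b = (b**2 + 4/5) + b = (4/5 + b**2) + b = 4/5 + b + b**2)
(H(-39) - 37244)*(37974 - 4846) = ((4/5 - 39 + (-39)**2) - 37244)*(37974 - 4846) = ((4/5 - 39 + 1521) - 37244)*33128 = (7414/5 - 37244)*33128 = -178806/5*33128 = -5923485168/5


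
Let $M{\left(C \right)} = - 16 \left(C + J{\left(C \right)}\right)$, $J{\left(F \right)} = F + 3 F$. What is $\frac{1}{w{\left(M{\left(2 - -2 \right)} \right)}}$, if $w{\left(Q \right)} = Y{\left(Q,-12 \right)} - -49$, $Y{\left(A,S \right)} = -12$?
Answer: $\frac{1}{37} \approx 0.027027$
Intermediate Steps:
$J{\left(F \right)} = 4 F$
$M{\left(C \right)} = - 80 C$ ($M{\left(C \right)} = - 16 \left(C + 4 C\right) = - 16 \cdot 5 C = - 80 C$)
$w{\left(Q \right)} = 37$ ($w{\left(Q \right)} = -12 - -49 = -12 + 49 = 37$)
$\frac{1}{w{\left(M{\left(2 - -2 \right)} \right)}} = \frac{1}{37}$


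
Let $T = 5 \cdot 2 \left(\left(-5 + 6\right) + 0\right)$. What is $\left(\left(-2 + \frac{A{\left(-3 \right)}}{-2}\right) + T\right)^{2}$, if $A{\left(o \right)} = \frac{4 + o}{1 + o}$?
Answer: $\frac{1089}{16} \approx 68.063$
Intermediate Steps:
$A{\left(o \right)} = \frac{4 + o}{1 + o}$
$T = 10$ ($T = 10 \left(1 + 0\right) = 10 \cdot 1 = 10$)
$\left(\left(-2 + \frac{A{\left(-3 \right)}}{-2}\right) + T\right)^{2} = \left(\left(-2 + \frac{\frac{1}{1 - 3} \left(4 - 3\right)}{-2}\right) + 10\right)^{2} = \left(\left(-2 + \frac{1}{-2} \cdot 1 \left(- \frac{1}{2}\right)\right) + 10\right)^{2} = \left(\left(-2 + \left(- \frac{1}{2}\right) 1 \left(- \frac{1}{2}\right)\right) + 10\right)^{2} = \left(\left(-2 - - \frac{1}{4}\right) + 10\right)^{2} = \left(\left(-2 + \frac{1}{4}\right) + 10\right)^{2} = \left(- \frac{7}{4} + 10\right)^{2} = \left(\frac{33}{4}\right)^{2} = \frac{1089}{16}$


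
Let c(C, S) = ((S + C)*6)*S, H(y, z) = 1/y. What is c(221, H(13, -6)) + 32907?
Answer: 5578527/169 ≈ 33009.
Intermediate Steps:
c(C, S) = S*(6*C + 6*S) (c(C, S) = ((C + S)*6)*S = (6*C + 6*S)*S = S*(6*C + 6*S))
c(221, H(13, -6)) + 32907 = 6*(221 + 1/13)/13 + 32907 = 6*(1/13)*(221 + 1/13) + 32907 = 6*(1/13)*(2874/13) + 32907 = 17244/169 + 32907 = 5578527/169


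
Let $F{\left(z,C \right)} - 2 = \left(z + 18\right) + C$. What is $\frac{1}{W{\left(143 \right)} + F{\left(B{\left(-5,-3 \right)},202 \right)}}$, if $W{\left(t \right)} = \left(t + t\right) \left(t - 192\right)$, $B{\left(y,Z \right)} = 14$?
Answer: $- \frac{1}{13778} \approx -7.2579 \cdot 10^{-5}$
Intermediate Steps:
$F{\left(z,C \right)} = 20 + C + z$ ($F{\left(z,C \right)} = 2 + \left(\left(z + 18\right) + C\right) = 2 + \left(\left(18 + z\right) + C\right) = 2 + \left(18 + C + z\right) = 20 + C + z$)
$W{\left(t \right)} = 2 t \left(-192 + t\right)$
$\frac{1}{W{\left(143 \right)} + F{\left(B{\left(-5,-3 \right)},202 \right)}} = \frac{1}{2 \cdot 143 \left(-192 + 143\right) + \left(20 + 202 + 14\right)} = \frac{1}{2 \cdot 143 \left(-49\right) + 236} = \frac{1}{-14014 + 236} = \frac{1}{-13778} = - \frac{1}{13778}$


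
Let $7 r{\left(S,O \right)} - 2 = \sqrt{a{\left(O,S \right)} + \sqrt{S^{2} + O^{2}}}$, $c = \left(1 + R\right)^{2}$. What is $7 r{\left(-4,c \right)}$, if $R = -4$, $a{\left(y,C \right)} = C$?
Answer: $2 + \sqrt{-4 + \sqrt{97}} \approx 4.4184$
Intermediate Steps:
$c = 9$ ($c = \left(1 - 4\right)^{2} = \left(-3\right)^{2} = 9$)
$r{\left(S,O \right)} = \frac{2}{7} + \frac{\sqrt{S + \sqrt{O^{2} + S^{2}}}}{7}$ ($r{\left(S,O \right)} = \frac{2}{7} + \frac{\sqrt{S + \sqrt{S^{2} + O^{2}}}}{7} = \frac{2}{7} + \frac{\sqrt{S + \sqrt{O^{2} + S^{2}}}}{7}$)
$7 r{\left(-4,c \right)} = 7 \left(\frac{2}{7} + \frac{\sqrt{-4 + \sqrt{9^{2} + \left(-4\right)^{2}}}}{7}\right) = 7 \left(\frac{2}{7} + \frac{\sqrt{-4 + \sqrt{81 + 16}}}{7}\right) = 7 \left(\frac{2}{7} + \frac{\sqrt{-4 + \sqrt{97}}}{7}\right) = 2 + \sqrt{-4 + \sqrt{97}}$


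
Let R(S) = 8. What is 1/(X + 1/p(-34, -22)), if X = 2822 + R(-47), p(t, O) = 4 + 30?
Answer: 34/96221 ≈ 0.00035335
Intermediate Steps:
p(t, O) = 34
X = 2830 (X = 2822 + 8 = 2830)
1/(X + 1/p(-34, -22)) = 1/(2830 + 1/34) = 1/(96221/34) = 34/96221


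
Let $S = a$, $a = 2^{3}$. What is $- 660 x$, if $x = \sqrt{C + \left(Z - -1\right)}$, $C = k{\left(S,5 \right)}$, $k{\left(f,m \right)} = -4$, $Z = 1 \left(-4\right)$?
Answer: $- 660 i \sqrt{7} \approx - 1746.2 i$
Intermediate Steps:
$Z = -4$
$a = 8$
$S = 8$
$C = -4$
$x = i \sqrt{7}$ ($x = \sqrt{-4 - 3} = \sqrt{-7} = i \sqrt{7} \approx 2.6458 i$)
$- 660 x = - 660 i \sqrt{7}$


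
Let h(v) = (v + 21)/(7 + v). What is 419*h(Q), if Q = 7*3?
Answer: 1257/2 ≈ 628.50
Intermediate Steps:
Q = 21
h(v) = (21 + v)/(7 + v)
419*h(Q) = 419*((21 + 21)/(7 + 21)) = 419*(42/28) = 419*((1/28)*42) = 419*(3/2) = 1257/2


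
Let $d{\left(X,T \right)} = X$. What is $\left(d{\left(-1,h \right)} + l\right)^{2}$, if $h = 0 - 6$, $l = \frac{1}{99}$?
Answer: $\frac{9604}{9801} \approx 0.9799$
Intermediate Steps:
$l = \frac{1}{99} \approx 0.010101$
$h = -6$ ($h = 0 - 6 = -6$)
$\left(d{\left(-1,h \right)} + l\right)^{2} = \left(-1 + \frac{1}{99}\right)^{2} = \left(- \frac{98}{99}\right)^{2} = \frac{9604}{9801}$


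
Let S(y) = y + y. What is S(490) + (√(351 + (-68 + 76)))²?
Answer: 1339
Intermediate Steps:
S(y) = 2*y
S(490) + (√(351 + (-68 + 76)))² = 2*490 + (√(351 + (-68 + 76)))² = 980 + (√(351 + 8))² = 980 + (√359)² = 980 + 359 = 1339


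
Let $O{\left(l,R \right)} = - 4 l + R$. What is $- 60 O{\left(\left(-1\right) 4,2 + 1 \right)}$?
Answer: $-1140$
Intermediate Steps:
$O{\left(l,R \right)} = R - 4 l$
$- 60 O{\left(\left(-1\right) 4,2 + 1 \right)} = - 60 \left(\left(2 + 1\right) - 4 \left(\left(-1\right) 4\right)\right) = - 60 \left(3 - -16\right) = - 60 \left(3 + 16\right) = \left(-60\right) 19 = -1140$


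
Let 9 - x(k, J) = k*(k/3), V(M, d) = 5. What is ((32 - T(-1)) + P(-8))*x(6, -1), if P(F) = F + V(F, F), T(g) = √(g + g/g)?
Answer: -87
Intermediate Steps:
x(k, J) = 9 - k²/3 (x(k, J) = 9 - k*k/3 = 9 - k²/3)
T(g) = √(1 + g) (T(g) = √(g + 1) = √(1 + g))
P(F) = 5 + F (P(F) = F + 5 = 5 + F)
((32 - T(-1)) + P(-8))*x(6, -1) = ((32 - √(1 - 1)) + (5 - 8))*(9 - ⅓*6²) = ((32 - √0) - 3)*(9 - ⅓*36) = ((32 - 1*0) - 3)*(9 - 12) = ((32 + 0) - 3)*(-3) = (32 - 3)*(-3) = 29*(-3) = -87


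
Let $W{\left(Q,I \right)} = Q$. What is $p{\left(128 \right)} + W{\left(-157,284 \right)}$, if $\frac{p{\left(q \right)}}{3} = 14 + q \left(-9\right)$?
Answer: $-3571$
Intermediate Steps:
$p{\left(q \right)} = 42 - 27 q$ ($p{\left(q \right)} = 3 \left(14 + q \left(-9\right)\right) = 3 \left(14 - 9 q\right) = 42 - 27 q$)
$p{\left(128 \right)} + W{\left(-157,284 \right)} = \left(42 - 3456\right) - 157 = -3414 - 157 = -3571$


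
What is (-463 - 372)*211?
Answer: -176185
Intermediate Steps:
(-463 - 372)*211 = -835*211 = -176185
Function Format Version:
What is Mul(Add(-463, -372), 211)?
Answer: -176185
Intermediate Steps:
Mul(Add(-463, -372), 211) = Mul(-835, 211) = -176185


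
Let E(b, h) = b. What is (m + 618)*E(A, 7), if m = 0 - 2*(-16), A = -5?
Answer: -3250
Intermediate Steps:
m = 32 (m = 0 + 32 = 32)
(m + 618)*E(A, 7) = (32 + 618)*(-5) = 650*(-5) = -3250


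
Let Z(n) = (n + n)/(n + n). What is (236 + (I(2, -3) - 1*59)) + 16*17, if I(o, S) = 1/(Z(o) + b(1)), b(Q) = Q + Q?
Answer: 1348/3 ≈ 449.33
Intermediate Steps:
Z(n) = 1 (Z(n) = (2*n)/((2*n)) = (2*n)*(1/(2*n)) = 1)
b(Q) = 2*Q
I(o, S) = ⅓ (I(o, S) = 1/(1 + 2*1) = 1/(1 + 2) = 1/3 = ⅓)
(236 + (I(2, -3) - 1*59)) + 16*17 = (236 + (⅓ - 1*59)) + 16*17 = (236 + (⅓ - 59)) + 272 = (236 - 176/3) + 272 = 532/3 + 272 = 1348/3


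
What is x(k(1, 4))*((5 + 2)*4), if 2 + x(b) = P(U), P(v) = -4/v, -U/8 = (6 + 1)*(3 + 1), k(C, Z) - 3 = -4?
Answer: -111/2 ≈ -55.500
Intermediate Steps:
k(C, Z) = -1 (k(C, Z) = 3 - 4 = -1)
U = -224 (U = -8*(6 + 1)*(3 + 1) = -56*4 = -8*28 = -224)
x(b) = -111/56 (x(b) = -2 - 4/(-224) = -2 - 4*(-1/224) = -2 + 1/56 = -111/56)
x(k(1, 4))*((5 + 2)*4) = -111*(5 + 2)*4/56 = -111*4/8 = -111/56*28 = -111/2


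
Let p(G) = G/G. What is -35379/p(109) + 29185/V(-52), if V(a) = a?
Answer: -143761/4 ≈ -35940.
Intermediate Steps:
p(G) = 1
-35379/p(109) + 29185/V(-52) = -35379/1 + 29185/(-52) = -35379*1 + 29185*(-1/52) = -35379 - 2245/4 = -143761/4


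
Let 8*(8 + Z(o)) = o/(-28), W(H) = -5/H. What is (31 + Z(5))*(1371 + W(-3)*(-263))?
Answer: 7200653/336 ≈ 21431.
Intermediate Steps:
Z(o) = -8 - o/224 (Z(o) = -8 + (o/(-28))/8 = -8 + (o*(-1/28))/8 = -8 + (-o/28)/8 = -8 - o/224)
(31 + Z(5))*(1371 + W(-3)*(-263)) = (31 + (-8 - 1/224*5))*(1371 - 5/(-3)*(-263)) = (31 + (-8 - 5/224))*(1371 - 5*(-⅓)*(-263)) = (31 - 1797/224)*(1371 + (5/3)*(-263)) = 5147*(1371 - 1315/3)/224 = (5147/224)*(2798/3) = 7200653/336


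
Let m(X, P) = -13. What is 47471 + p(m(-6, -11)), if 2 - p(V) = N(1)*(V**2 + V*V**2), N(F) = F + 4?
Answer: 57613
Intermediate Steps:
N(F) = 4 + F
p(V) = 2 - 5*V**2 - 5*V**3 (p(V) = 2 - (4 + 1)*(V**2 + V*V**2) = 2 - 5*(V**2 + V**3) = 2 - (5*V**2 + 5*V**3) = 2 + (-5*V**2 - 5*V**3) = 2 - 5*V**2 - 5*V**3)
47471 + p(m(-6, -11)) = 47471 + (2 - 5*(-13)**2 - 5*(-13)**3) = 47471 + (2 - 5*169 - 5*(-2197)) = 47471 + (2 - 845 + 10985) = 47471 + 10142 = 57613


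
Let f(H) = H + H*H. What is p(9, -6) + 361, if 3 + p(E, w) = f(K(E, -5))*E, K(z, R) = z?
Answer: 1168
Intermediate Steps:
f(H) = H + H²
p(E, w) = -3 + E²*(1 + E) (p(E, w) = -3 + (E*(1 + E))*E = -3 + E²*(1 + E))
p(9, -6) + 361 = (-3 + 9²*(1 + 9)) + 361 = (-3 + 81*10) + 361 = (-3 + 810) + 361 = 807 + 361 = 1168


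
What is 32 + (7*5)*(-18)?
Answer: -598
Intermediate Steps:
32 + (7*5)*(-18) = 32 + 35*(-18) = 32 - 630 = -598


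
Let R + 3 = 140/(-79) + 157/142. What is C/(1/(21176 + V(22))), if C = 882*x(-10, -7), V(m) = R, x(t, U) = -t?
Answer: 1047424555170/5609 ≈ 1.8674e+8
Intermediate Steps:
R = -41131/11218 (R = -3 + (140/(-79) + 157/142) = -3 + (140*(-1/79) + 157*(1/142)) = -3 + (-140/79 + 157/142) = -3 - 7477/11218 = -41131/11218 ≈ -3.6665)
V(m) = -41131/11218
C = 8820 (C = 882*(-1*(-10)) = 882*10 = 8820)
C/(1/(21176 + V(22))) = 8820/(1/(21176 - 41131/11218)) = 8820/(1/(237511237/11218)) = 8820/(11218/237511237) = 8820*(237511237/11218) = 1047424555170/5609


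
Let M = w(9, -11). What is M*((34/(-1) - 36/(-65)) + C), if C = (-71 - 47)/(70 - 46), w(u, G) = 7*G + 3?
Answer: 1107151/390 ≈ 2838.8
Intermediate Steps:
w(u, G) = 3 + 7*G
M = -74 (M = 3 + 7*(-11) = 3 - 77 = -74)
C = -59/12 (C = -118/24 = -118*1/24 = -59/12 ≈ -4.9167)
M*((34/(-1) - 36/(-65)) + C) = -74*((34/(-1) - 36/(-65)) - 59/12) = -74*((34*(-1) - 36*(-1/65)) - 59/12) = -74*((-34 + 36/65) - 59/12) = -74*(-2174/65 - 59/12) = -74*(-29923/780) = 1107151/390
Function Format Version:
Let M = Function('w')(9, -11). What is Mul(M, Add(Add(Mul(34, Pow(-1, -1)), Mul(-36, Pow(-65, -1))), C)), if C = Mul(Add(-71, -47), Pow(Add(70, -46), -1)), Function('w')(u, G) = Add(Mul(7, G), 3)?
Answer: Rational(1107151, 390) ≈ 2838.8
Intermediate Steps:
Function('w')(u, G) = Add(3, Mul(7, G))
M = -74 (M = Add(3, Mul(7, -11)) = Add(3, -77) = -74)
C = Rational(-59, 12) (C = Mul(-118, Pow(24, -1)) = Mul(-118, Rational(1, 24)) = Rational(-59, 12) ≈ -4.9167)
Mul(M, Add(Add(Mul(34, Pow(-1, -1)), Mul(-36, Pow(-65, -1))), C)) = Mul(-74, Add(Add(Mul(34, Pow(-1, -1)), Mul(-36, Pow(-65, -1))), Rational(-59, 12))) = Mul(-74, Add(Add(Mul(34, -1), Mul(-36, Rational(-1, 65))), Rational(-59, 12))) = Mul(-74, Add(Add(-34, Rational(36, 65)), Rational(-59, 12))) = Mul(-74, Add(Rational(-2174, 65), Rational(-59, 12))) = Mul(-74, Rational(-29923, 780)) = Rational(1107151, 390)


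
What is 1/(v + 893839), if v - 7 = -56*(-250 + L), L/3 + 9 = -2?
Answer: 1/909694 ≈ 1.0993e-6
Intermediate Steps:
L = -33 (L = -27 + 3*(-2) = -27 - 6 = -33)
v = 15855 (v = 7 - 56*(-250 - 33) = 7 - 56*(-283) = 7 + 15848 = 15855)
1/(v + 893839) = 1/(15855 + 893839) = 1/909694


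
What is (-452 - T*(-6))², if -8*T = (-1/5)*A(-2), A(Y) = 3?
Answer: 81558961/400 ≈ 2.0390e+5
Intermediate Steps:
T = 3/40 (T = --1/5*3/8 = -(⅕)*(-1)*3/8 = -(-1)*3/40 = -⅛*(-⅗) = 3/40 ≈ 0.075000)
(-452 - T*(-6))² = (-452 - 3*(-6)/40)² = (-452 - 1*(-9/20))² = (-452 + 9/20)² = (-9031/20)² = 81558961/400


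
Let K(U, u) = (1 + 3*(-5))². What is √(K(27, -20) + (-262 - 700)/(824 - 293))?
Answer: √6083726/177 ≈ 13.935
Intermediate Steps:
K(U, u) = 196 (K(U, u) = (1 - 15)² = (-14)² = 196)
√(K(27, -20) + (-262 - 700)/(824 - 293)) = √(196 + (-262 - 700)/(824 - 293)) = √(196 - 962/531) = √(103114/531) = √6083726/177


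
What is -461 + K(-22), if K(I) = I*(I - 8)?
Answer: 199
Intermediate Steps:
K(I) = I*(-8 + I)
-461 + K(-22) = -461 - 22*(-8 - 22) = -461 - 22*(-30) = -461 + 660 = 199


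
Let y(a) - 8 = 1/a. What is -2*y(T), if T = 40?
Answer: -321/20 ≈ -16.050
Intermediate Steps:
y(a) = 8 + 1/a
-2*y(T) = -2*(8 + 1/40) = -2*321/40 = -321/20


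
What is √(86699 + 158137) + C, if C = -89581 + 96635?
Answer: 7054 + 6*√6801 ≈ 7548.8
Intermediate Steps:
C = 7054
√(86699 + 158137) + C = √(86699 + 158137) + 7054 = √244836 + 7054 = 6*√6801 + 7054 = 7054 + 6*√6801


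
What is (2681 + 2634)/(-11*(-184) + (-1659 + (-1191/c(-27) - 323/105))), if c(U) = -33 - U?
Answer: 1116150/117689 ≈ 9.4839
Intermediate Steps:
(2681 + 2634)/(-11*(-184) + (-1659 + (-1191/c(-27) - 323/105))) = (2681 + 2634)/(-11*(-184) + (-1659 + (-1191/(-33 - 1*(-27)) - 323/105))) = 5315/(2024 + (-1659 + (-1191/(-33 + 27) - 323*1/105))) = 5315/(2024 + (-1659 + (-1191/(-6) - 323/105))) = 5315/(2024 + (-1659 + (-1191*(-⅙) - 323/105))) = 5315/(2024 + (-1659 + (397/2 - 323/105))) = 5315/(2024 + (-1659 + 41039/210)) = 5315/(2024 - 307351/210) = 5315/(117689/210) = 5315*(210/117689) = 1116150/117689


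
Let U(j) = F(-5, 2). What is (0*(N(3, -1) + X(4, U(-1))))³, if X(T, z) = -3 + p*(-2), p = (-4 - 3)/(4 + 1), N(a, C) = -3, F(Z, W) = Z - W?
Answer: 0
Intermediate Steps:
U(j) = -7 (U(j) = -5 - 1*2 = -5 - 2 = -7)
p = -7/5 ≈ -1.4000
X(T, z) = -⅕ (X(T, z) = -3 - 7/5*(-2) = -3 + 14/5 = -⅕)
(0*(N(3, -1) + X(4, U(-1))))³ = (0*(-3 - ⅕))³ = (0*(-16/5))³ = 0³ = 0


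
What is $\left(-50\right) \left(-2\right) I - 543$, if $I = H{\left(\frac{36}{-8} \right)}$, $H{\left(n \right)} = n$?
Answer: $-993$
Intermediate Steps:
$I = - \frac{9}{2}$ ($I = \frac{36}{-8} = 36 \left(- \frac{1}{8}\right) = - \frac{9}{2} \approx -4.5$)
$\left(-50\right) \left(-2\right) I - 543 = \left(-50\right) \left(-2\right) \left(- \frac{9}{2}\right) - 543 = 100 \left(- \frac{9}{2}\right) - 543 = -450 - 543 = -993$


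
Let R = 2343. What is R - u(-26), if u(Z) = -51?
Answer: 2394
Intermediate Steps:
R - u(-26) = 2343 - 1*(-51) = 2343 + 51 = 2394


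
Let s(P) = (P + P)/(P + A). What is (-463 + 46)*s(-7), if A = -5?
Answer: -973/2 ≈ -486.50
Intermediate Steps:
s(P) = 2*P/(-5 + P) (s(P) = (P + P)/(P - 5) = (2*P)/(-5 + P) = 2*P/(-5 + P))
(-463 + 46)*s(-7) = (-463 + 46)*(2*(-7)/(-5 - 7)) = -834*(-7)/(-12) = -834*(-7)*(-1)/12 = -417*7/6 = -973/2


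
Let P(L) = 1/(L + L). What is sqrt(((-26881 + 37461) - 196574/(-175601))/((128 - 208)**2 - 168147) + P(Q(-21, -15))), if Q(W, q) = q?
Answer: I*sqrt(71698599108405476938470)/852088048410 ≈ 0.31425*I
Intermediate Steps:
P(L) = 1/(2*L)
sqrt(((-26881 + 37461) - 196574/(-175601))/((128 - 208)**2 - 168147) + P(Q(-21, -15))) = sqrt(((-26881 + 37461) - 196574/(-175601))/((128 - 208)**2 - 168147) + (1/2)/(-15)) = sqrt((10580 - 196574*(-1/175601))/((-80)**2 - 168147) + (1/2)*(-1/15)) = sqrt((10580 + 196574/175601)/(6400 - 168147) - 1/30) = sqrt((1858055154/175601)/(-161747) - 1/30) = sqrt((1858055154/175601)*(-1/161747) - 1/30) = sqrt(-1858055154/28402934947 - 1/30) = sqrt(-84144589567/852088048410) = I*sqrt(71698599108405476938470)/852088048410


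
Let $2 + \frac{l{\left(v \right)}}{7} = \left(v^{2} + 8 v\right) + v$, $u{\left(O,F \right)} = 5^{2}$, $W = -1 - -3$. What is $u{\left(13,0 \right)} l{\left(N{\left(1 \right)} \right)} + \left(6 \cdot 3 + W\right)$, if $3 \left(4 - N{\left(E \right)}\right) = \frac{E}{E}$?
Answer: $\frac{70180}{9} \approx 7797.8$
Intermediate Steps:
$W = 2$ ($W = -1 + 3 = 2$)
$N{\left(E \right)} = \frac{11}{3}$ ($N{\left(E \right)} = 4 - \frac{E \frac{1}{E}}{3} = 4 - \frac{1}{3} = \frac{11}{3}$)
$u{\left(O,F \right)} = 25$
$l{\left(v \right)} = -14 + 7 v^{2} + 63 v$ ($l{\left(v \right)} = -14 + 7 \left(\left(v^{2} + 8 v\right) + v\right) = -14 + 7 \left(v^{2} + 9 v\right) = -14 + \left(7 v^{2} + 63 v\right) = -14 + 7 v^{2} + 63 v$)
$u{\left(13,0 \right)} l{\left(N{\left(1 \right)} \right)} + \left(6 \cdot 3 + W\right) = 25 \left(-14 + 7 \left(\frac{11}{3}\right)^{2} + 63 \cdot \frac{11}{3}\right) + \left(6 \cdot 3 + 2\right) = 25 \left(-14 + 7 \cdot \frac{121}{9} + 231\right) + \left(18 + 2\right) = 25 \left(-14 + \frac{847}{9} + 231\right) + 20 = 25 \cdot \frac{2800}{9} + 20 = \frac{70000}{9} + 20 = \frac{70180}{9}$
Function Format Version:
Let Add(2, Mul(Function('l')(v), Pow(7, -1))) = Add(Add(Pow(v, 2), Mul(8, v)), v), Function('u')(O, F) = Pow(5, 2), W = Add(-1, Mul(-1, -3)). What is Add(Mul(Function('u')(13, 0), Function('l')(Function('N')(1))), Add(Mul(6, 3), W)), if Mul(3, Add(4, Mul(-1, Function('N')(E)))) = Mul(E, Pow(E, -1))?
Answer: Rational(70180, 9) ≈ 7797.8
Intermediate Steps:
W = 2 (W = Add(-1, 3) = 2)
Function('N')(E) = Rational(11, 3) (Function('N')(E) = Add(4, Mul(Rational(-1, 3), Mul(E, Pow(E, -1)))) = Add(4, Mul(Rational(-1, 3), 1)) = Add(4, Rational(-1, 3)) = Rational(11, 3))
Function('u')(O, F) = 25
Function('l')(v) = Add(-14, Mul(7, Pow(v, 2)), Mul(63, v)) (Function('l')(v) = Add(-14, Mul(7, Add(Add(Pow(v, 2), Mul(8, v)), v))) = Add(-14, Mul(7, Add(Pow(v, 2), Mul(9, v)))) = Add(-14, Add(Mul(7, Pow(v, 2)), Mul(63, v))) = Add(-14, Mul(7, Pow(v, 2)), Mul(63, v)))
Add(Mul(Function('u')(13, 0), Function('l')(Function('N')(1))), Add(Mul(6, 3), W)) = Add(Mul(25, Add(-14, Mul(7, Pow(Rational(11, 3), 2)), Mul(63, Rational(11, 3)))), Add(Mul(6, 3), 2)) = Add(Mul(25, Add(-14, Mul(7, Rational(121, 9)), 231)), Add(18, 2)) = Add(Mul(25, Add(-14, Rational(847, 9), 231)), 20) = Add(Mul(25, Rational(2800, 9)), 20) = Add(Rational(70000, 9), 20) = Rational(70180, 9)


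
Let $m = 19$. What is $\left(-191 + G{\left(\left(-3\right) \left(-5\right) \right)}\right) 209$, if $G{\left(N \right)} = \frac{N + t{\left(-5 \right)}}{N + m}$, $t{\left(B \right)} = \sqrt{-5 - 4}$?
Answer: $- \frac{1354111}{34} + \frac{627 i}{34} \approx -39827.0 + 18.441 i$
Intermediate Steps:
$t{\left(B \right)} = 3 i$ ($t{\left(B \right)} = \sqrt{-9} = 3 i$)
$G{\left(N \right)} = \frac{N + 3 i}{19 + N}$ ($G{\left(N \right)} = \frac{N + 3 i}{N + 19} = \frac{N + 3 i}{19 + N}$)
$\left(-191 + G{\left(\left(-3\right) \left(-5\right) \right)}\right) 209 = \left(-191 + \frac{\left(-3\right) \left(-5\right) + 3 i}{19 - -15}\right) 209 = \left(-191 + \frac{15 + 3 i}{19 + 15}\right) 209 = \left(-191 + \frac{15 + 3 i}{34}\right) 209 = \left(-191 + \left(\frac{15}{34} + \frac{3 i}{34}\right)\right) 209 = \left(- \frac{6479}{34} + \frac{3 i}{34}\right) 209 = - \frac{1354111}{34} + \frac{627 i}{34}$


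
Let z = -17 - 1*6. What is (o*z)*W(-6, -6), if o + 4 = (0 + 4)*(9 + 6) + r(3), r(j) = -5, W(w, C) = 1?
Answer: -1173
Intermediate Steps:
z = -23 (z = -17 - 6 = -23)
o = 51 (o = -4 + ((0 + 4)*(9 + 6) - 5) = -4 + (4*15 - 5) = -4 + (60 - 5) = -4 + 55 = 51)
(o*z)*W(-6, -6) = (51*(-23))*1 = -1173*1 = -1173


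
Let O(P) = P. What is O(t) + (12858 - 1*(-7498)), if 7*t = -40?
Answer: 142452/7 ≈ 20350.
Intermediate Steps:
t = -40/7 (t = (⅐)*(-40) = -40/7 ≈ -5.7143)
O(t) + (12858 - 1*(-7498)) = -40/7 + (12858 - 1*(-7498)) = -40/7 + (12858 + 7498) = -40/7 + 20356 = 142452/7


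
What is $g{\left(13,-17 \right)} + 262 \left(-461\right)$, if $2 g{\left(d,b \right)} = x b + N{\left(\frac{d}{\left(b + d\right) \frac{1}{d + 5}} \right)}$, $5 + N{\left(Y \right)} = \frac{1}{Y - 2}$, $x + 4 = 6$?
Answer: $- \frac{29233965}{242} \approx -1.208 \cdot 10^{5}$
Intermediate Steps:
$x = 2$ ($x = -4 + 6 = 2$)
$N{\left(Y \right)} = -5 + \frac{1}{-2 + Y}$ ($N{\left(Y \right)} = -5 + \frac{1}{Y - 2} = -5 + \frac{1}{-2 + Y}$)
$g{\left(d,b \right)} = b + \frac{11 - \frac{5 d \left(5 + d\right)}{b + d}}{2 \left(-2 + \frac{d \left(5 + d\right)}{b + d}\right)}$ ($g{\left(d,b \right)} = \frac{2 b + \frac{11 - 5 \frac{d}{\left(b + d\right) \frac{1}{d + 5}}}{-2 + \frac{d}{\left(b + d\right) \frac{1}{d + 5}}}}{2} = \frac{2 b + \frac{11 - 5 \frac{d}{\left(b + d\right) \frac{1}{5 + d}}}{-2 + \frac{d}{\left(b + d\right) \frac{1}{5 + d}}}}{2} = \frac{2 b + \frac{11 - 5 \frac{d}{\frac{1}{5 + d} \left(b + d\right)}}{-2 + \frac{d}{\frac{1}{5 + d} \left(b + d\right)}}}{2} = \frac{2 b + \frac{11 - 5 d \frac{5 + d}{b + d}}{-2 + d \frac{5 + d}{b + d}}}{2} = \frac{2 b + \frac{11 - 5 \frac{d \left(5 + d\right)}{b + d}}{-2 + \frac{d \left(5 + d\right)}{b + d}}}{2} = \frac{2 b + \frac{11 - \frac{5 d \left(5 + d\right)}{b + d}}{-2 + \frac{d \left(5 + d\right)}{b + d}}}{2} = b + \frac{11 - \frac{5 d \left(5 + d\right)}{b + d}}{2 \left(-2 + \frac{d \left(5 + d\right)}{b + d}\right)}$)
$g{\left(13,-17 \right)} + 262 \left(-461\right) = \frac{\left(-11\right) \left(-17\right) + 4 \left(-17\right)^{2} + 5 \cdot 13^{2} + 14 \cdot 13 - \left(-102\right) 13 - - 34 \cdot 13^{2}}{2 \left(- 13^{2} - 39 + 2 \left(-17\right)\right)} + 262 \left(-461\right) = \frac{187 + 4 \cdot 289 + 5 \cdot 169 + 182 + 1326 - \left(-34\right) 169}{2 \left(\left(-1\right) 169 - 39 - 34\right)} - 120782 = \frac{187 + 1156 + 845 + 182 + 1326 + 5746}{2 \left(-169 - 39 - 34\right)} - 120782 = \frac{1}{2} \frac{1}{-242} \cdot 9442 - 120782 = \frac{1}{2} \left(- \frac{1}{242}\right) 9442 - 120782 = - \frac{4721}{242} - 120782 = - \frac{29233965}{242}$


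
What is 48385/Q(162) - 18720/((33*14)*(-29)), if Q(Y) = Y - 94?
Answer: 108255865/151844 ≈ 712.94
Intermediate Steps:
Q(Y) = -94 + Y
48385/Q(162) - 18720/((33*14)*(-29)) = 48385/(-94 + 162) - 18720/((33*14)*(-29)) = 48385/68 - 18720/(462*(-29)) = 48385*(1/68) - 18720/(-13398) = 48385/68 - 18720*(-1/13398) = 48385/68 + 3120/2233 = 108255865/151844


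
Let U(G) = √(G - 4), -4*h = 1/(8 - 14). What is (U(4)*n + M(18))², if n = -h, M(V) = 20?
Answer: 400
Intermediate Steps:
h = 1/24 (h = -1/(4*(8 - 14)) = -¼/(-6) = -¼*(-⅙) = 1/24 ≈ 0.041667)
U(G) = √(-4 + G)
n = -1/24 (n = -1*1/24 = -1/24 ≈ -0.041667)
(U(4)*n + M(18))² = (√(-4 + 4)*(-1/24) + 20)² = (√0*(-1/24) + 20)² = (0*(-1/24) + 20)² = (0 + 20)² = 20² = 400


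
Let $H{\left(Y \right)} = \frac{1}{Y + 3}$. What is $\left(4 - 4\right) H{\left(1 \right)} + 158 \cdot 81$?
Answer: $12798$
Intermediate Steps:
$H{\left(Y \right)} = \frac{1}{3 + Y}$
$\left(4 - 4\right) H{\left(1 \right)} + 158 \cdot 81 = \frac{4 - 4}{3 + 1} + 158 \cdot 81 = \frac{0}{4} + 12798 = 0 \cdot \frac{1}{4} + 12798 = 0 + 12798 = 12798$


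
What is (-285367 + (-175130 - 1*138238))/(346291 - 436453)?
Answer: 598735/90162 ≈ 6.6407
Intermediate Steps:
(-285367 + (-175130 - 1*138238))/(346291 - 436453) = (-285367 + (-175130 - 138238))/(-90162) = (-285367 - 313368)*(-1/90162) = -598735*(-1/90162) = 598735/90162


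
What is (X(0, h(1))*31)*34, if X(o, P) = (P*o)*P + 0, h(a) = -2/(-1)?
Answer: 0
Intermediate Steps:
h(a) = 2 (h(a) = -2*(-1) = 2)
X(o, P) = o*P² (X(o, P) = o*P² + 0 = o*P²)
(X(0, h(1))*31)*34 = ((0*2²)*31)*34 = ((0*4)*31)*34 = (0*31)*34 = 0*34 = 0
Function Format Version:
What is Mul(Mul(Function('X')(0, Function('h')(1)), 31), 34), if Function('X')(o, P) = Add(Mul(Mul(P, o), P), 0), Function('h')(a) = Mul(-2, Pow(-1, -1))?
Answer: 0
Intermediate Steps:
Function('h')(a) = 2 (Function('h')(a) = Mul(-2, -1) = 2)
Function('X')(o, P) = Mul(o, Pow(P, 2)) (Function('X')(o, P) = Add(Mul(o, Pow(P, 2)), 0) = Mul(o, Pow(P, 2)))
Mul(Mul(Function('X')(0, Function('h')(1)), 31), 34) = Mul(Mul(Mul(0, Pow(2, 2)), 31), 34) = Mul(Mul(Mul(0, 4), 31), 34) = Mul(Mul(0, 31), 34) = Mul(0, 34) = 0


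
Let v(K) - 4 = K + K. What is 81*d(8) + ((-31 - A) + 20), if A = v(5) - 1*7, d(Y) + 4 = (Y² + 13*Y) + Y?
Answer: 13914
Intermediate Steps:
d(Y) = -4 + Y² + 14*Y (d(Y) = -4 + ((Y² + 13*Y) + Y) = -4 + (Y² + 14*Y) = -4 + Y² + 14*Y)
v(K) = 4 + 2*K (v(K) = 4 + (K + K) = 4 + 2*K)
A = 7 (A = (4 + 2*5) - 1*7 = (4 + 10) - 7 = 14 - 7 = 7)
81*d(8) + ((-31 - A) + 20) = 81*(-4 + 8² + 14*8) + ((-31 - 1*7) + 20) = 81*(-4 + 64 + 112) + ((-31 - 7) + 20) = 81*172 + (-38 + 20) = 13932 - 18 = 13914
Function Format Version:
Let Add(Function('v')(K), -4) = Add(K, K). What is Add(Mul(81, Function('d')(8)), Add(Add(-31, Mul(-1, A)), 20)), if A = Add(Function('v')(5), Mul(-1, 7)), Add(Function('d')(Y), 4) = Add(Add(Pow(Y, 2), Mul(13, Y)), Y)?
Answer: 13914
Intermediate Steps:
Function('d')(Y) = Add(-4, Pow(Y, 2), Mul(14, Y)) (Function('d')(Y) = Add(-4, Add(Add(Pow(Y, 2), Mul(13, Y)), Y)) = Add(-4, Add(Pow(Y, 2), Mul(14, Y))) = Add(-4, Pow(Y, 2), Mul(14, Y)))
Function('v')(K) = Add(4, Mul(2, K)) (Function('v')(K) = Add(4, Add(K, K)) = Add(4, Mul(2, K)))
A = 7 (A = Add(Add(4, Mul(2, 5)), Mul(-1, 7)) = Add(Add(4, 10), -7) = Add(14, -7) = 7)
Add(Mul(81, Function('d')(8)), Add(Add(-31, Mul(-1, A)), 20)) = Add(Mul(81, Add(-4, Pow(8, 2), Mul(14, 8))), Add(Add(-31, Mul(-1, 7)), 20)) = Add(Mul(81, Add(-4, 64, 112)), Add(Add(-31, -7), 20)) = Add(Mul(81, 172), Add(-38, 20)) = Add(13932, -18) = 13914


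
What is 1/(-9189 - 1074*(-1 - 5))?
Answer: -1/2745 ≈ -0.00036430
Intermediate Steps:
1/(-9189 - 1074*(-1 - 5)) = 1/(-9189 - 1074*(-6)) = 1/(-9189 - 179*(-36)) = 1/(-9189 + 6444) = 1/(-2745) = -1/2745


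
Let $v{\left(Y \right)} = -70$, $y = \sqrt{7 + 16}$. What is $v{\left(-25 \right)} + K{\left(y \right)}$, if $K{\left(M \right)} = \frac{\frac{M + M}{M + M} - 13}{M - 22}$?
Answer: $- \frac{32006}{461} + \frac{12 \sqrt{23}}{461} \approx -69.302$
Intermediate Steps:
$y = \sqrt{23} \approx 4.7958$
$K{\left(M \right)} = - \frac{12}{-22 + M}$ ($K{\left(M \right)} = \frac{\frac{2 M}{2 M} - 13}{-22 + M} = \frac{2 M \frac{1}{2 M} - 13}{-22 + M} = \frac{1 - 13}{-22 + M} = - \frac{12}{-22 + M}$)
$v{\left(-25 \right)} + K{\left(y \right)} = -70 - \frac{12}{-22 + \sqrt{23}}$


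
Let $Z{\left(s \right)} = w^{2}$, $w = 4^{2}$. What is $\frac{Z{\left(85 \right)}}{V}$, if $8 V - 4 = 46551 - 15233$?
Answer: $\frac{1024}{15661} \approx 0.065385$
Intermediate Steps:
$w = 16$
$Z{\left(s \right)} = 256$ ($Z{\left(s \right)} = 16^{2} = 256$)
$V = \frac{15661}{4}$ ($V = \frac{1}{2} + \frac{46551 - 15233}{8} = \frac{1}{2} + \frac{1}{8} \cdot 31318 = \frac{1}{2} + \frac{15659}{4} = \frac{15661}{4} \approx 3915.3$)
$\frac{Z{\left(85 \right)}}{V} = \frac{256}{\frac{15661}{4}} = 256 \cdot \frac{4}{15661} = \frac{1024}{15661}$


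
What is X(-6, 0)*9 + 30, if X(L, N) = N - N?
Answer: 30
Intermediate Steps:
X(L, N) = 0
X(-6, 0)*9 + 30 = 0*9 + 30 = 0 + 30 = 30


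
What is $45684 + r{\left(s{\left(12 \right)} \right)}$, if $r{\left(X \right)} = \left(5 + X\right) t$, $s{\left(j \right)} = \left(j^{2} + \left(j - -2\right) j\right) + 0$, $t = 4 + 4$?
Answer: $48220$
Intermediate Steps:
$t = 8$
$s{\left(j \right)} = j^{2} + j \left(2 + j\right)$ ($s{\left(j \right)} = \left(j^{2} + \left(j + 2\right) j\right) + 0 = \left(j^{2} + \left(2 + j\right) j\right) + 0 = \left(j^{2} + j \left(2 + j\right)\right) + 0 = j^{2} + j \left(2 + j\right)$)
$r{\left(X \right)} = 40 + 8 X$ ($r{\left(X \right)} = \left(5 + X\right) 8 = 40 + 8 X$)
$45684 + r{\left(s{\left(12 \right)} \right)} = 45684 + \left(40 + 8 \cdot 2 \cdot 12 \left(1 + 12\right)\right) = 45684 + \left(40 + 8 \cdot 2 \cdot 12 \cdot 13\right) = 45684 + \left(40 + 8 \cdot 312\right) = 45684 + \left(40 + 2496\right) = 45684 + 2536 = 48220$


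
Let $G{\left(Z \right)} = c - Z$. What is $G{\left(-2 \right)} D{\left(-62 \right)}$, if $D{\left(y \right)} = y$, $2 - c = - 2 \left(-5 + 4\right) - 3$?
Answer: $-310$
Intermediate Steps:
$c = 3$ ($c = 2 - \left(- 2 \left(-5 + 4\right) - 3\right) = 2 - \left(\left(-2\right) \left(-1\right) - 3\right) = 2 - \left(2 - 3\right) = 2 - -1 = 2 + 1 = 3$)
$G{\left(Z \right)} = 3 - Z$
$G{\left(-2 \right)} D{\left(-62 \right)} = \left(3 - -2\right) \left(-62\right) = \left(3 + 2\right) \left(-62\right) = 5 \left(-62\right) = -310$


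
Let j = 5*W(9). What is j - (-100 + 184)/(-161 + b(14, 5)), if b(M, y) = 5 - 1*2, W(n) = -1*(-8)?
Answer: 3202/79 ≈ 40.532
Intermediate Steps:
W(n) = 8
b(M, y) = 3 (b(M, y) = 5 - 2 = 3)
j = 40 (j = 5*8 = 40)
j - (-100 + 184)/(-161 + b(14, 5)) = 40 - (-100 + 184)/(-161 + 3) = 40 - 84/(-158) = 40 - 84*(-1)/158 = 40 - 1*(-42/79) = 40 + 42/79 = 3202/79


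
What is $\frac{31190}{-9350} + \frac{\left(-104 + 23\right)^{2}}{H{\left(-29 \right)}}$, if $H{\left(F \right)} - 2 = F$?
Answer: $- \frac{230324}{935} \approx -246.34$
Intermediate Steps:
$H{\left(F \right)} = 2 + F$
$\frac{31190}{-9350} + \frac{\left(-104 + 23\right)^{2}}{H{\left(-29 \right)}} = \frac{31190}{-9350} + \frac{\left(-104 + 23\right)^{2}}{2 - 29} = 31190 \left(- \frac{1}{9350}\right) + \frac{\left(-81\right)^{2}}{-27} = - \frac{3119}{935} + 6561 \left(- \frac{1}{27}\right) = - \frac{3119}{935} - 243 = - \frac{230324}{935}$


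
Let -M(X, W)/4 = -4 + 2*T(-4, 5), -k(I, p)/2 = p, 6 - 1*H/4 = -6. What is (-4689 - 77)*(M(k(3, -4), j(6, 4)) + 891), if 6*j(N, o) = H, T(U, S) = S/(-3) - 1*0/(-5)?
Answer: -13158926/3 ≈ -4.3863e+6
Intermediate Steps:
H = 48 (H = 24 - 4*(-6) = 24 + 24 = 48)
T(U, S) = -S/3 (T(U, S) = S*(-⅓) + 0*(-⅕) = -S/3 + 0 = -S/3)
j(N, o) = 8 (j(N, o) = (⅙)*48 = 8)
k(I, p) = -2*p
M(X, W) = 88/3 (M(X, W) = -4*(-4 + 2*(-⅓*5)) = -4*(-4 + 2*(-5/3)) = -4*(-4 - 10/3) = -4*(-22/3) = 88/3)
(-4689 - 77)*(M(k(3, -4), j(6, 4)) + 891) = (-4689 - 77)*(88/3 + 891) = -4766*2761/3 = -13158926/3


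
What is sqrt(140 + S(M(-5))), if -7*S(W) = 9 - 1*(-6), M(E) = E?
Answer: sqrt(6755)/7 ≈ 11.741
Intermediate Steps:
S(W) = -15/7 (S(W) = -(9 - 1*(-6))/7 = -(9 + 6)/7 = -1/7*15 = -15/7)
sqrt(140 + S(M(-5))) = sqrt(140 - 15/7) = sqrt(965/7) = sqrt(6755)/7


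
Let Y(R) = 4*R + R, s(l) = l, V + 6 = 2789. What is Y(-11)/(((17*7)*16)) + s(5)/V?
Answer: -143545/5298832 ≈ -0.027090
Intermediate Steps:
V = 2783 (V = -6 + 2789 = 2783)
Y(R) = 5*R
Y(-11)/(((17*7)*16)) + s(5)/V = (5*(-11))/(((17*7)*16)) + 5/2783 = -55/(119*16) + 5*(1/2783) = -55/1904 + 5/2783 = -143545/5298832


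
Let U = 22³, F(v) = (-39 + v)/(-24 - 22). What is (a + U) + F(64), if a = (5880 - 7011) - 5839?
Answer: 169163/46 ≈ 3677.5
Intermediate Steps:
F(v) = 39/46 - v/46 (F(v) = (-39 + v)/(-46) = (-39 + v)*(-1/46) = 39/46 - v/46)
U = 10648
a = -6970 (a = -1131 - 5839 = -6970)
(a + U) + F(64) = (-6970 + 10648) + (39/46 - 1/46*64) = 3678 + (39/46 - 32/23) = 3678 - 25/46 = 169163/46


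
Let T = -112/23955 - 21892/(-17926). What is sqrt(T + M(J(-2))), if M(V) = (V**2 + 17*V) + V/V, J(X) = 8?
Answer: sqrt(9322145505543955935)/214708665 ≈ 14.220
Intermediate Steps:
M(V) = 1 + V**2 + 17*V (M(V) = (V**2 + 17*V) + 1 = 1 + V**2 + 17*V)
T = 261207574/214708665 (T = -112*1/23955 - 21892*(-1/17926) = -112/23955 + 10946/8963 = 261207574/214708665 ≈ 1.2166)
sqrt(T + M(J(-2))) = sqrt(261207574/214708665 + (1 + 8**2 + 17*8)) = sqrt(261207574/214708665 + (1 + 64 + 136)) = sqrt(261207574/214708665 + 201) = sqrt(43417649239/214708665) = sqrt(9322145505543955935)/214708665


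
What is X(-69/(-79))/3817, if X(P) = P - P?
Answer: 0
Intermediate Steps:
X(P) = 0
X(-69/(-79))/3817 = 0/3817 = 0*(1/3817) = 0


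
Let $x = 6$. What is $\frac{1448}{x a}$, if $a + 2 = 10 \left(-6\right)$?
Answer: $- \frac{362}{93} \approx -3.8925$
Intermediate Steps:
$a = -62$ ($a = -2 + 10 \left(-6\right) = -2 - 60 = -62$)
$\frac{1448}{x a} = \frac{1448}{6 \left(-62\right)} = \frac{1448}{-372} = 1448 \left(- \frac{1}{372}\right) = - \frac{362}{93}$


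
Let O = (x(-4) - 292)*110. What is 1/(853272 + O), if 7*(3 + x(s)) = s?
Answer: 7/5745314 ≈ 1.2184e-6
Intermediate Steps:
x(s) = -3 + s/7
O = -227590/7 (O = ((-3 + (1/7)*(-4)) - 292)*110 = ((-3 - 4/7) - 292)*110 = (-25/7 - 292)*110 = -2069/7*110 = -227590/7 ≈ -32513.)
1/(853272 + O) = 1/(853272 - 227590/7) = 1/(5745314/7) = 7/5745314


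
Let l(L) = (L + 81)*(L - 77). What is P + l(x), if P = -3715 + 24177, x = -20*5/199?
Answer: 563254625/39601 ≈ 14223.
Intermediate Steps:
x = -100/199 (x = -100*1/199 = -100/199 ≈ -0.50251)
P = 20462
l(L) = (-77 + L)*(81 + L) (l(L) = (81 + L)*(-77 + L) = (-77 + L)*(81 + L))
P + l(x) = 20462 + (-6237 + (-100/199)**2 + 4*(-100/199)) = 20462 + (-6237 + 10000/39601 - 400/199) = 20462 - 247061037/39601 = 563254625/39601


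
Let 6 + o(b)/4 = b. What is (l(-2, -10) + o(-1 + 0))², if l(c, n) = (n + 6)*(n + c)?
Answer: 400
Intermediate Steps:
o(b) = -24 + 4*b
l(c, n) = (6 + n)*(c + n)
(l(-2, -10) + o(-1 + 0))² = (((-10)² + 6*(-2) + 6*(-10) - 2*(-10)) + (-24 + 4*(-1 + 0)))² = ((100 - 12 - 60 + 20) + (-24 + 4*(-1)))² = (48 + (-24 - 4))² = (48 - 28)² = 20² = 400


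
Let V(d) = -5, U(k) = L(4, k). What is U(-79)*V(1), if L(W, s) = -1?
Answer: 5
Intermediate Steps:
U(k) = -1
U(-79)*V(1) = -1*(-5) = 5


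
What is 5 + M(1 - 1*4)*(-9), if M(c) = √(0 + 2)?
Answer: 5 - 9*√2 ≈ -7.7279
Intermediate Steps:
M(c) = √2
5 + M(1 - 1*4)*(-9) = 5 + √2*(-9) = 5 - 9*√2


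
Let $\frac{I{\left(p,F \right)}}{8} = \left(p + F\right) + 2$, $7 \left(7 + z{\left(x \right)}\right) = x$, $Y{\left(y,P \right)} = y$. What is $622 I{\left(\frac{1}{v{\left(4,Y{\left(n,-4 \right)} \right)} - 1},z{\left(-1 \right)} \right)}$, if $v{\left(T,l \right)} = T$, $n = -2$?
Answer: $- \frac{502576}{21} \approx -23932.0$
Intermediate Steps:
$z{\left(x \right)} = -7 + \frac{x}{7}$
$I{\left(p,F \right)} = 16 + 8 F + 8 p$ ($I{\left(p,F \right)} = 8 \left(\left(p + F\right) + 2\right) = 8 \left(\left(F + p\right) + 2\right) = 8 \left(2 + F + p\right) = 16 + 8 F + 8 p$)
$622 I{\left(\frac{1}{v{\left(4,Y{\left(n,-4 \right)} \right)} - 1},z{\left(-1 \right)} \right)} = 622 \left(16 + 8 \left(-7 + \frac{1}{7} \left(-1\right)\right) + \frac{8}{4 - 1}\right) = 622 \left(16 + 8 \left(-7 - \frac{1}{7}\right) + \frac{8}{3}\right) = 622 \left(16 + 8 \left(- \frac{50}{7}\right) + 8 \cdot \frac{1}{3}\right) = 622 \left(16 - \frac{400}{7} + \frac{8}{3}\right) = 622 \left(- \frac{808}{21}\right) = - \frac{502576}{21}$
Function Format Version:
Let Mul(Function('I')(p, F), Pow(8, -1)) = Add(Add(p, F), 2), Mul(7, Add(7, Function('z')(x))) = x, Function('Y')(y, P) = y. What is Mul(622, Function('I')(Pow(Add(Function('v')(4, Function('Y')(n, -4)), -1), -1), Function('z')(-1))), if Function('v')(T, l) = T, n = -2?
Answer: Rational(-502576, 21) ≈ -23932.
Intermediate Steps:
Function('z')(x) = Add(-7, Mul(Rational(1, 7), x))
Function('I')(p, F) = Add(16, Mul(8, F), Mul(8, p)) (Function('I')(p, F) = Mul(8, Add(Add(p, F), 2)) = Mul(8, Add(Add(F, p), 2)) = Mul(8, Add(2, F, p)) = Add(16, Mul(8, F), Mul(8, p)))
Mul(622, Function('I')(Pow(Add(Function('v')(4, Function('Y')(n, -4)), -1), -1), Function('z')(-1))) = Mul(622, Add(16, Mul(8, Add(-7, Mul(Rational(1, 7), -1))), Mul(8, Pow(Add(4, -1), -1)))) = Mul(622, Add(16, Mul(8, Add(-7, Rational(-1, 7))), Mul(8, Pow(3, -1)))) = Mul(622, Add(16, Mul(8, Rational(-50, 7)), Mul(8, Rational(1, 3)))) = Mul(622, Add(16, Rational(-400, 7), Rational(8, 3))) = Mul(622, Rational(-808, 21)) = Rational(-502576, 21)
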